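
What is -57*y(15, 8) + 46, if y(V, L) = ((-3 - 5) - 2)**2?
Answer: -5654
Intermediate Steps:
y(V, L) = 100 (y(V, L) = (-8 - 2)**2 = (-10)**2 = 100)
-57*y(15, 8) + 46 = -57*100 + 46 = -5700 + 46 = -5654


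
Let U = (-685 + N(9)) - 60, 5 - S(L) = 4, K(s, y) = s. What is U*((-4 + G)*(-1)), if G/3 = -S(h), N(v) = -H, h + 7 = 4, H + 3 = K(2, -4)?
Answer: -5208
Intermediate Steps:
H = -1 (H = -3 + 2 = -1)
h = -3 (h = -7 + 4 = -3)
S(L) = 1 (S(L) = 5 - 1*4 = 5 - 4 = 1)
N(v) = 1 (N(v) = -1*(-1) = 1)
G = -3 (G = 3*(-1*1) = 3*(-1) = -3)
U = -744 (U = (-685 + 1) - 60 = -684 - 60 = -744)
U*((-4 + G)*(-1)) = -744*(-4 - 3)*(-1) = -(-5208)*(-1) = -744*7 = -5208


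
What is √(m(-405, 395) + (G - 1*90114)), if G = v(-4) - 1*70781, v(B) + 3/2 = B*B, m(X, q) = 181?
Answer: 3*I*√71422/2 ≈ 400.87*I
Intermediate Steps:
v(B) = -3/2 + B² (v(B) = -3/2 + B*B = -3/2 + B²)
G = -141533/2 (G = (-3/2 + (-4)²) - 1*70781 = (-3/2 + 16) - 70781 = 29/2 - 70781 = -141533/2 ≈ -70767.)
√(m(-405, 395) + (G - 1*90114)) = √(181 + (-141533/2 - 1*90114)) = √(181 + (-141533/2 - 90114)) = √(181 - 321761/2) = √(-321399/2) = 3*I*√71422/2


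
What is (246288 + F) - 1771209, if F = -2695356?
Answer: -4220277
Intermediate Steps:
(246288 + F) - 1771209 = (246288 - 2695356) - 1771209 = -2449068 - 1771209 = -4220277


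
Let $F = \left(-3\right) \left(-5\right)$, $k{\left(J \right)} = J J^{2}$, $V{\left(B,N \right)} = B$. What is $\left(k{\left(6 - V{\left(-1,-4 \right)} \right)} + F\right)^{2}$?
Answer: $128164$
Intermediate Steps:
$k{\left(J \right)} = J^{3}$
$F = 15$
$\left(k{\left(6 - V{\left(-1,-4 \right)} \right)} + F\right)^{2} = \left(\left(6 - -1\right)^{3} + 15\right)^{2} = \left(\left(6 + 1\right)^{3} + 15\right)^{2} = \left(7^{3} + 15\right)^{2} = \left(343 + 15\right)^{2} = 358^{2} = 128164$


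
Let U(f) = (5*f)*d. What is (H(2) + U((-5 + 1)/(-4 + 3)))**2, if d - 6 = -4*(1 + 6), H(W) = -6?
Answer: 198916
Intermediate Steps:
d = -22 (d = 6 - 4*(1 + 6) = 6 - 4*7 = 6 - 28 = -22)
U(f) = -110*f (U(f) = (5*f)*(-22) = -110*f)
(H(2) + U((-5 + 1)/(-4 + 3)))**2 = (-6 - 110*(-5 + 1)/(-4 + 3))**2 = (-6 - (-440)/(-1))**2 = (-6 - (-440)*(-1))**2 = (-6 - 110*4)**2 = (-6 - 440)**2 = (-446)**2 = 198916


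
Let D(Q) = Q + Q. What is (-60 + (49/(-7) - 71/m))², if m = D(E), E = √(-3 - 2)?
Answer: 84739/20 - 4757*I*√5/5 ≈ 4237.0 - 2127.4*I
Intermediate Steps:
E = I*√5 (E = √(-5) = I*√5 ≈ 2.2361*I)
D(Q) = 2*Q
m = 2*I*√5 (m = 2*(I*√5) = 2*I*√5 ≈ 4.4721*I)
(-60 + (49/(-7) - 71/m))² = (-60 + (49/(-7) - 71*(-I*√5/10)))² = (-60 + (49*(-⅐) - (-71)*I*√5/10))² = (-60 + (-7 + 71*I*√5/10))² = (-67 + 71*I*√5/10)²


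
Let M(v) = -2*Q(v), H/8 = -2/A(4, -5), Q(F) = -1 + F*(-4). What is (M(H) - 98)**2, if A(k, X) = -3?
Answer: 25600/9 ≈ 2844.4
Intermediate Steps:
Q(F) = -1 - 4*F
H = 16/3 (H = 8*(-2/(-3)) = 8*(-2*(-1/3)) = 8*(2/3) = 16/3 ≈ 5.3333)
M(v) = 2 + 8*v (M(v) = -2*(-1 - 4*v) = 2 + 8*v)
(M(H) - 98)**2 = ((2 + 8*(16/3)) - 98)**2 = ((2 + 128/3) - 98)**2 = (134/3 - 98)**2 = (-160/3)**2 = 25600/9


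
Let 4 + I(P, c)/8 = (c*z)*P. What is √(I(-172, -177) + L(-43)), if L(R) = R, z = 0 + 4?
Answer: 3*√108237 ≈ 986.98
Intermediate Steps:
z = 4
I(P, c) = -32 + 32*P*c (I(P, c) = -32 + 8*((c*4)*P) = -32 + 8*((4*c)*P) = -32 + 8*(4*P*c) = -32 + 32*P*c)
√(I(-172, -177) + L(-43)) = √((-32 + 32*(-172)*(-177)) - 43) = √((-32 + 974208) - 43) = √(974176 - 43) = √974133 = 3*√108237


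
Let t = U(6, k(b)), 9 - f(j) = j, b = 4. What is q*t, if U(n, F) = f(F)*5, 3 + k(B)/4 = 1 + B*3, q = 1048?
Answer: -162440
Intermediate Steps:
f(j) = 9 - j
k(B) = -8 + 12*B (k(B) = -12 + 4*(1 + B*3) = -12 + 4*(1 + 3*B) = -12 + (4 + 12*B) = -8 + 12*B)
U(n, F) = 45 - 5*F (U(n, F) = (9 - F)*5 = 45 - 5*F)
t = -155 (t = 45 - 5*(-8 + 12*4) = 45 - 5*(-8 + 48) = 45 - 5*40 = 45 - 200 = -155)
q*t = 1048*(-155) = -162440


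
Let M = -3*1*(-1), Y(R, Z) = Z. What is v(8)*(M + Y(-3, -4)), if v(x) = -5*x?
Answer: 40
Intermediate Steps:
M = 3 (M = -3*(-1) = 3)
v(8)*(M + Y(-3, -4)) = (-5*8)*(3 - 4) = -40*(-1) = 40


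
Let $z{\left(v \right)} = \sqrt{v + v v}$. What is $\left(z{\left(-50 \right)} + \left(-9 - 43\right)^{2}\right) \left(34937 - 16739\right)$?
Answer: $49207392 + 636930 \sqrt{2} \approx 5.0108 \cdot 10^{7}$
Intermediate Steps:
$z{\left(v \right)} = \sqrt{v + v^{2}}$
$\left(z{\left(-50 \right)} + \left(-9 - 43\right)^{2}\right) \left(34937 - 16739\right) = \left(\sqrt{- 50 \left(1 - 50\right)} + \left(-9 - 43\right)^{2}\right) \left(34937 - 16739\right) = \left(\sqrt{\left(-50\right) \left(-49\right)} + \left(-52\right)^{2}\right) 18198 = \left(\sqrt{2450} + 2704\right) 18198 = \left(35 \sqrt{2} + 2704\right) 18198 = \left(2704 + 35 \sqrt{2}\right) 18198 = 49207392 + 636930 \sqrt{2}$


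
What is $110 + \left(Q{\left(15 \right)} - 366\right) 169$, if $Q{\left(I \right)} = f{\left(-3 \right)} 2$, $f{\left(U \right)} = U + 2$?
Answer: $-62082$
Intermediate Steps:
$f{\left(U \right)} = 2 + U$
$Q{\left(I \right)} = -2$ ($Q{\left(I \right)} = \left(2 - 3\right) 2 = \left(-1\right) 2 = -2$)
$110 + \left(Q{\left(15 \right)} - 366\right) 169 = 110 + \left(-2 - 366\right) 169 = 110 - 62192 = -62082$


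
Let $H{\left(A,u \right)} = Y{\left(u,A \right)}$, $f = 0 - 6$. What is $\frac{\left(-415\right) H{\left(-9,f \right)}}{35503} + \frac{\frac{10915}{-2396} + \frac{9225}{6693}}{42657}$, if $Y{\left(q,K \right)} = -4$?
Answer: $\frac{377913498696625}{8095463991395196} \approx 0.046682$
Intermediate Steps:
$f = -6$ ($f = 0 - 6 = -6$)
$H{\left(A,u \right)} = -4$
$\frac{\left(-415\right) H{\left(-9,f \right)}}{35503} + \frac{\frac{10915}{-2396} + \frac{9225}{6693}}{42657} = \frac{\left(-415\right) \left(-4\right)}{35503} + \frac{\frac{10915}{-2396} + \frac{9225}{6693}}{42657} = 1660 \cdot \frac{1}{35503} + \left(10915 \left(- \frac{1}{2396}\right) + 9225 \cdot \frac{1}{6693}\right) \frac{1}{42657} = \frac{1660}{35503} + \left(- \frac{10915}{2396} + \frac{3075}{2231}\right) \frac{1}{42657} = \frac{1660}{35503} - \frac{16983665}{228021969732} = \frac{377913498696625}{8095463991395196}$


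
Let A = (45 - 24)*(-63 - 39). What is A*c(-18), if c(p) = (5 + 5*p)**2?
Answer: -15475950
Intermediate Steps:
A = -2142 (A = 21*(-102) = -2142)
A*c(-18) = -53550*(1 - 18)**2 = -53550*(-17)**2 = -53550*289 = -2142*7225 = -15475950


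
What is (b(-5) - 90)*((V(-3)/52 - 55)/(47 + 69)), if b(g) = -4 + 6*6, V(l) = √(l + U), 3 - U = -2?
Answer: 55/2 - √2/104 ≈ 27.486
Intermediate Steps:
U = 5 (U = 3 - 1*(-2) = 3 + 2 = 5)
V(l) = √(5 + l) (V(l) = √(l + 5) = √(5 + l))
b(g) = 32 (b(g) = -4 + 36 = 32)
(b(-5) - 90)*((V(-3)/52 - 55)/(47 + 69)) = (32 - 90)*((√(5 - 3)/52 - 55)/(47 + 69)) = -58*(√2*(1/52) - 55)/116 = -58*(√2/52 - 55)/116 = -58*(-55 + √2/52)/116 = -58*(-55/116 + √2/6032) = 55/2 - √2/104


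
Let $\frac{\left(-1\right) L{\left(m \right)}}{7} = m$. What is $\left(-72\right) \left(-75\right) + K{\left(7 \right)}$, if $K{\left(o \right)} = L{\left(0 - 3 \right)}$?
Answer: $5421$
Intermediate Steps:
$L{\left(m \right)} = - 7 m$
$K{\left(o \right)} = 21$ ($K{\left(o \right)} = - 7 \left(0 - 3\right) = \left(-7\right) \left(-3\right) = 21$)
$\left(-72\right) \left(-75\right) + K{\left(7 \right)} = \left(-72\right) \left(-75\right) + 21 = 5400 + 21 = 5421$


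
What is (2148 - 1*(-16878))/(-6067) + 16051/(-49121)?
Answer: -1031957563/298017107 ≈ -3.4627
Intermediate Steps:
(2148 - 1*(-16878))/(-6067) + 16051/(-49121) = (2148 + 16878)*(-1/6067) + 16051*(-1/49121) = 19026*(-1/6067) - 16051/49121 = -19026/6067 - 16051/49121 = -1031957563/298017107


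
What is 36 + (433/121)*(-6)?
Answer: 1758/121 ≈ 14.529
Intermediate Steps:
36 + (433/121)*(-6) = 36 - 2598/121 = 1758/121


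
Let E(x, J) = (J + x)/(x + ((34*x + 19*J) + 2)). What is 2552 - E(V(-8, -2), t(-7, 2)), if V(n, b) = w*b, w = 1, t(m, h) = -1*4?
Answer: 61247/24 ≈ 2552.0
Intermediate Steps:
t(m, h) = -4
V(n, b) = b (V(n, b) = 1*b = b)
E(x, J) = (J + x)/(2 + 19*J + 35*x) (E(x, J) = (J + x)/(x + ((19*J + 34*x) + 2)) = (J + x)/(x + (2 + 19*J + 34*x)) = (J + x)/(2 + 19*J + 35*x))
2552 - E(V(-8, -2), t(-7, 2)) = 2552 - (-4 - 2)/(2 + 19*(-4) + 35*(-2)) = 2552 - (-6)/(2 - 76 - 70) = 2552 - (-6)/(-144) = 2552 - (-1)*(-6)/144 = 2552 - 1*1/24 = 2552 - 1/24 = 61247/24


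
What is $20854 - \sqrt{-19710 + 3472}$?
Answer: $20854 - i \sqrt{16238} \approx 20854.0 - 127.43 i$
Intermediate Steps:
$20854 - \sqrt{-19710 + 3472} = 20854 - \sqrt{-16238} = 20854 - i \sqrt{16238}$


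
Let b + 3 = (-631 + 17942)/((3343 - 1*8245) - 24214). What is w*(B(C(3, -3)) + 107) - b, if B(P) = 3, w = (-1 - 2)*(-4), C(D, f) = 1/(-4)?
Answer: 38537779/29116 ≈ 1323.6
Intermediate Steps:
C(D, f) = -¼
w = 12 (w = -3*(-4) = 12)
b = -104659/29116 (b = -3 + (-631 + 17942)/((3343 - 1*8245) - 24214) = -3 + 17311/((3343 - 8245) - 24214) = -3 + 17311/(-4902 - 24214) = -3 + 17311/(-29116) = -3 + 17311*(-1/29116) = -3 - 17311/29116 = -104659/29116 ≈ -3.5946)
w*(B(C(3, -3)) + 107) - b = 12*(3 + 107) - 1*(-104659/29116) = 12*110 + 104659/29116 = 1320 + 104659/29116 = 38537779/29116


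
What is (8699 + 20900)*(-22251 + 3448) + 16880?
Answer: -556533117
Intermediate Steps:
(8699 + 20900)*(-22251 + 3448) + 16880 = 29599*(-18803) + 16880 = -556549997 + 16880 = -556533117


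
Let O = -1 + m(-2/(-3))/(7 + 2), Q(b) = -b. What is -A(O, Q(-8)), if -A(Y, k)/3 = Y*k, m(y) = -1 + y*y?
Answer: -688/27 ≈ -25.481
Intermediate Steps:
m(y) = -1 + y**2
O = -86/81 (O = -1 + (-1 + (-2/(-3))**2)/(7 + 2) = -1 + (-1 + (-2*(-1/3))**2)/9 = -1 + (-1 + (2/3)**2)/9 = -1 + (-1 + 4/9)/9 = -1 + (1/9)*(-5/9) = -1 - 5/81 = -86/81 ≈ -1.0617)
A(Y, k) = -3*Y*k
-A(O, Q(-8)) = -(-3)*(-86)*(-1*(-8))/81 = -(-3)*(-86)*8/81 = -1*688/27 = -688/27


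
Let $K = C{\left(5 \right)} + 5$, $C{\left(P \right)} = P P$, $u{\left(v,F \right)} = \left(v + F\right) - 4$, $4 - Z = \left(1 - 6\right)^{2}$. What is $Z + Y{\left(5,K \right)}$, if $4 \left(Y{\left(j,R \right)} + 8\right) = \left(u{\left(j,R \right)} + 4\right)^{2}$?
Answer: $\frac{1109}{4} \approx 277.25$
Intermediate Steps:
$Z = -21$ ($Z = 4 - \left(1 - 6\right)^{2} = 4 - \left(-5\right)^{2} = 4 - 25 = -21$)
$u{\left(v,F \right)} = -4 + F + v$ ($u{\left(v,F \right)} = \left(F + v\right) - 4 = -4 + F + v$)
$C{\left(P \right)} = P^{2}$
$K = 30$ ($K = 5^{2} + 5 = 25 + 5 = 30$)
$Y{\left(j,R \right)} = -8 + \frac{\left(R + j\right)^{2}}{4}$ ($Y{\left(j,R \right)} = -8 + \frac{\left(\left(-4 + R + j\right) + 4\right)^{2}}{4} = -8 + \frac{\left(R + j\right)^{2}}{4}$)
$Z + Y{\left(5,K \right)} = -21 - \left(8 - \frac{\left(30 + 5\right)^{2}}{4}\right) = -21 - \left(8 - \frac{35^{2}}{4}\right) = -21 + \left(-8 + \frac{1}{4} \cdot 1225\right) = -21 + \left(-8 + \frac{1225}{4}\right) = -21 + \frac{1193}{4} = \frac{1109}{4}$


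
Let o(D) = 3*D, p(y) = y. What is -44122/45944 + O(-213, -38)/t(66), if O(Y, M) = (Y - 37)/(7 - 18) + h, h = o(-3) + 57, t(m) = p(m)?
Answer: 927965/8338836 ≈ 0.11128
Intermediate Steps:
t(m) = m
h = 48 (h = 3*(-3) + 57 = -9 + 57 = 48)
O(Y, M) = 565/11 - Y/11 (O(Y, M) = (Y - 37)/(7 - 18) + 48 = (-37 + Y)/(-11) + 48 = (-37 + Y)*(-1/11) + 48 = (37/11 - Y/11) + 48 = 565/11 - Y/11)
-44122/45944 + O(-213, -38)/t(66) = -44122/45944 + (565/11 - 1/11*(-213))/66 = -44122*1/45944 + (565/11 + 213/11)*(1/66) = -22061/22972 + (778/11)*(1/66) = -22061/22972 + 389/363 = 927965/8338836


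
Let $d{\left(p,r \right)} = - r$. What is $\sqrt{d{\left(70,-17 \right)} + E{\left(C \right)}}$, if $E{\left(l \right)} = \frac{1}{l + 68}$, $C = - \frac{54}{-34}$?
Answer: $\frac{4 \sqrt{8806}}{91} \approx 4.1248$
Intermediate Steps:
$C = \frac{27}{17}$ ($C = \left(-54\right) \left(- \frac{1}{34}\right) = \frac{27}{17} \approx 1.5882$)
$E{\left(l \right)} = \frac{1}{68 + l}$
$\sqrt{d{\left(70,-17 \right)} + E{\left(C \right)}} = \sqrt{\left(-1\right) \left(-17\right) + \frac{1}{68 + \frac{27}{17}}} = \sqrt{17 + \frac{1}{\frac{1183}{17}}} = \sqrt{17 + \frac{17}{1183}} = \sqrt{\frac{20128}{1183}} = \frac{4 \sqrt{8806}}{91}$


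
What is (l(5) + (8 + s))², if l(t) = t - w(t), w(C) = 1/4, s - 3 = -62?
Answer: 34225/16 ≈ 2139.1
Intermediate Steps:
s = -59 (s = 3 - 62 = -59)
w(C) = ¼
l(t) = -¼ + t (l(t) = t - 1*¼ = t - ¼ = -¼ + t)
(l(5) + (8 + s))² = ((-¼ + 5) + (8 - 59))² = (19/4 - 51)² = (-185/4)² = 34225/16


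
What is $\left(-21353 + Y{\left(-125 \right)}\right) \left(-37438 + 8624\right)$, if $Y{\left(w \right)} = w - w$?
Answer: $615265342$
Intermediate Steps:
$Y{\left(w \right)} = 0$
$\left(-21353 + Y{\left(-125 \right)}\right) \left(-37438 + 8624\right) = \left(-21353 + 0\right) \left(-37438 + 8624\right) = \left(-21353\right) \left(-28814\right) = 615265342$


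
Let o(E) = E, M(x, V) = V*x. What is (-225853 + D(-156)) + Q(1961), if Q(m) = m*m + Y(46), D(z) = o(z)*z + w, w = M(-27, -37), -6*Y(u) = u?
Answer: 10934986/3 ≈ 3.6450e+6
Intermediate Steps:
Y(u) = -u/6
w = 999 (w = -37*(-27) = 999)
D(z) = 999 + z² (D(z) = z*z + 999 = z² + 999 = 999 + z²)
Q(m) = -23/3 + m² (Q(m) = m*m - ⅙*46 = m² - 23/3 = -23/3 + m²)
(-225853 + D(-156)) + Q(1961) = (-225853 + (999 + (-156)²)) + (-23/3 + 1961²) = (-225853 + (999 + 24336)) + (-23/3 + 3845521) = (-225853 + 25335) + 11536540/3 = -200518 + 11536540/3 = 10934986/3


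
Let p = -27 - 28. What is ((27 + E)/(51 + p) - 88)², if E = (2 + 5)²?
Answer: 11449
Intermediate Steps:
p = -55
E = 49 (E = 7² = 49)
((27 + E)/(51 + p) - 88)² = ((27 + 49)/(51 - 55) - 88)² = (76/(-4) - 88)² = (76*(-¼) - 88)² = (-19 - 88)² = (-107)² = 11449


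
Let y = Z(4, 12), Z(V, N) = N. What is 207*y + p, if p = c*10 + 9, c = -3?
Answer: 2463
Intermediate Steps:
y = 12
p = -21 (p = -3*10 + 9 = -30 + 9 = -21)
207*y + p = 207*12 - 21 = 2484 - 21 = 2463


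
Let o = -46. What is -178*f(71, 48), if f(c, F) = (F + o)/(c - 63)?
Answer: -89/2 ≈ -44.500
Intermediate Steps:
f(c, F) = (-46 + F)/(-63 + c) (f(c, F) = (F - 46)/(c - 63) = (-46 + F)/(-63 + c))
-178*f(71, 48) = -178*(-46 + 48)/(-63 + 71) = -178*2/8 = -89*2/4 = -178*1/4 = -89/2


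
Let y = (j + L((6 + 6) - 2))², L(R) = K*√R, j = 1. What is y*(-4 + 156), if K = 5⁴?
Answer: 593750152 + 190000*√10 ≈ 5.9435e+8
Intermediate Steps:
K = 625
L(R) = 625*√R
y = (1 + 625*√10)² (y = (1 + 625*√((6 + 6) - 2))² = (1 + 625*√(12 - 2))² = (1 + 625*√10)² ≈ 3.9102e+6)
y*(-4 + 156) = (3906251 + 1250*√10)*(-4 + 156) = (3906251 + 1250*√10)*152 = 593750152 + 190000*√10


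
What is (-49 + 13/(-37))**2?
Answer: 3334276/1369 ≈ 2435.6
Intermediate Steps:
(-49 + 13/(-37))**2 = (-49 + 13*(-1/37))**2 = (-49 - 13/37)**2 = (-1826/37)**2 = 3334276/1369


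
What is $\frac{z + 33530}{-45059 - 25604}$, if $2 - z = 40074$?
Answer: $\frac{6542}{70663} \approx 0.09258$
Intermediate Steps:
$z = -40072$ ($z = 2 - 40074 = -40072$)
$\frac{z + 33530}{-45059 - 25604} = \frac{-40072 + 33530}{-45059 - 25604} = - \frac{6542}{-70663} = \left(-6542\right) \left(- \frac{1}{70663}\right) = \frac{6542}{70663}$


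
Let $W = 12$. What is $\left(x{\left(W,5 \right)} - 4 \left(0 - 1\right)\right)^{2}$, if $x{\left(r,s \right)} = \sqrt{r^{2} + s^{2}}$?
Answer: $289$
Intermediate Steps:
$\left(x{\left(W,5 \right)} - 4 \left(0 - 1\right)\right)^{2} = \left(\sqrt{12^{2} + 5^{2}} - 4 \left(0 - 1\right)\right)^{2} = \left(\sqrt{144 + 25} - -4\right)^{2} = \left(\sqrt{169} + 4\right)^{2} = \left(13 + 4\right)^{2} = 17^{2} = 289$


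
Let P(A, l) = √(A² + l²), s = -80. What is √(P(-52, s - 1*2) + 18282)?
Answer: √(18282 + 2*√2357) ≈ 135.57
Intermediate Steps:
√(P(-52, s - 1*2) + 18282) = √(√((-52)² + (-80 - 1*2)²) + 18282) = √(√(2704 + (-80 - 2)²) + 18282) = √(√(2704 + (-82)²) + 18282) = √(√(2704 + 6724) + 18282) = √(√9428 + 18282) = √(2*√2357 + 18282) = √(18282 + 2*√2357)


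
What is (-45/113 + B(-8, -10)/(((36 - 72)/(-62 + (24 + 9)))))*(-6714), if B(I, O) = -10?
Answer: 6413735/113 ≈ 56759.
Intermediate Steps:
(-45/113 + B(-8, -10)/(((36 - 72)/(-62 + (24 + 9)))))*(-6714) = (-45/113 - 10*(-62 + (24 + 9))/(36 - 72))*(-6714) = (-45*1/113 - 10/((-36/(-62 + 33))))*(-6714) = (-45/113 - 10/((-36/(-29))))*(-6714) = (-45/113 - 10/((-36*(-1/29))))*(-6714) = (-45/113 - 10/36/29)*(-6714) = (-45/113 - 10*29/36)*(-6714) = (-45/113 - 145/18)*(-6714) = -17195/2034*(-6714) = 6413735/113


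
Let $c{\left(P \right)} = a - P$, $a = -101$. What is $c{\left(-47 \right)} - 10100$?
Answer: $-10154$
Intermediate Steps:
$c{\left(P \right)} = -101 - P$
$c{\left(-47 \right)} - 10100 = \left(-101 - -47\right) - 10100 = \left(-101 + 47\right) - 10100 = -54 - 10100 = -10154$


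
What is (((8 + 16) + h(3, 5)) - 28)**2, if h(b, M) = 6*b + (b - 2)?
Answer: 225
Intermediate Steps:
h(b, M) = -2 + 7*b (h(b, M) = 6*b + (-2 + b) = -2 + 7*b)
(((8 + 16) + h(3, 5)) - 28)**2 = (((8 + 16) + (-2 + 7*3)) - 28)**2 = ((24 + (-2 + 21)) - 28)**2 = ((24 + 19) - 28)**2 = (43 - 28)**2 = 15**2 = 225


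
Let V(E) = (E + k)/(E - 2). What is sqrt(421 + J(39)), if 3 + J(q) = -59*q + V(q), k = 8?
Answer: 6*I*sqrt(71558)/37 ≈ 43.379*I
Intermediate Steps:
V(E) = (8 + E)/(-2 + E) (V(E) = (E + 8)/(E - 2) = (8 + E)/(-2 + E))
J(q) = -3 - 59*q + (8 + q)/(-2 + q) (J(q) = -3 + (-59*q + (8 + q)/(-2 + q)) = -3 - 59*q + (8 + q)/(-2 + q))
sqrt(421 + J(39)) = sqrt(421 + (14 - 59*39**2 + 116*39)/(-2 + 39)) = sqrt(421 + (14 - 59*1521 + 4524)/37) = sqrt(421 + (14 - 89739 + 4524)/37) = sqrt(421 + (1/37)*(-85201)) = sqrt(421 - 85201/37) = sqrt(-69624/37) = 6*I*sqrt(71558)/37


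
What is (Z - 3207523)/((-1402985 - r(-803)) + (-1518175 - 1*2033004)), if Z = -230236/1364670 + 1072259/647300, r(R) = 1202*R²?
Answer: 283336698570506627/68902657600269256200 ≈ 0.0041121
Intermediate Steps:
Z = 131424792673/88335089100 (Z = -230236*1/1364670 + 1072259*(1/647300) = -115118/682335 + 1072259/647300 = 131424792673/88335089100 ≈ 1.4878)
(Z - 3207523)/((-1402985 - r(-803)) + (-1518175 - 1*2033004)) = (131424792673/88335089100 - 3207523)/((-1402985 - 1202*(-803)²) + (-1518175 - 1*2033004)) = -283336698570506627/(88335089100*((-1402985 - 1202*644809) + (-1518175 - 2033004))) = -283336698570506627/(88335089100*((-1402985 - 1*775060418) - 3551179)) = -283336698570506627/(88335089100*((-1402985 - 775060418) - 3551179)) = -283336698570506627/(88335089100*(-776463403 - 3551179)) = -283336698570506627/88335089100/(-780014582) = -283336698570506627/88335089100*(-1/780014582) = 283336698570506627/68902657600269256200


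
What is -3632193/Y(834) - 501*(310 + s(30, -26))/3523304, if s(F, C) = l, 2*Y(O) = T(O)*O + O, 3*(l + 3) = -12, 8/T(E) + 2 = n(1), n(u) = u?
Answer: 4265625670905/3428174792 ≈ 1244.3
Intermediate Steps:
T(E) = -8 (T(E) = 8/(-2 + 1) = 8/(-1) = 8*(-1) = -8)
l = -7 (l = -3 + (⅓)*(-12) = -3 - 4 = -7)
Y(O) = -7*O/2 (Y(O) = (-8*O + O)/2 = (-7*O)/2 = -7*O/2)
s(F, C) = -7
-3632193/Y(834) - 501*(310 + s(30, -26))/3523304 = -3632193/((-7/2*834)) - 501*(310 - 7)/3523304 = -3632193/(-2919) - 501*303*(1/3523304) = -3632193*(-1/2919) - 151803*1/3523304 = 1210731/973 - 151803/3523304 = 4265625670905/3428174792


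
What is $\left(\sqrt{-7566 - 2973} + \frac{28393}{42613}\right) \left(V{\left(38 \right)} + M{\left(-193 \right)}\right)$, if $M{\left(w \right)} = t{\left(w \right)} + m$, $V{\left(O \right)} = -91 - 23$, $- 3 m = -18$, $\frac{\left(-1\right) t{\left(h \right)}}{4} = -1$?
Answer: $- \frac{2952872}{42613} - 312 i \sqrt{1171} \approx -69.295 - 10677.0 i$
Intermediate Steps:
$t{\left(h \right)} = 4$ ($t{\left(h \right)} = \left(-4\right) \left(-1\right) = 4$)
$m = 6$ ($m = \left(- \frac{1}{3}\right) \left(-18\right) = 6$)
$V{\left(O \right)} = -114$
$M{\left(w \right)} = 10$ ($M{\left(w \right)} = 4 + 6 = 10$)
$\left(\sqrt{-7566 - 2973} + \frac{28393}{42613}\right) \left(V{\left(38 \right)} + M{\left(-193 \right)}\right) = \left(\sqrt{-7566 - 2973} + \frac{28393}{42613}\right) \left(-114 + 10\right) = \left(\sqrt{-10539} + 28393 \cdot \frac{1}{42613}\right) \left(-104\right) = \left(3 i \sqrt{1171} + \frac{28393}{42613}\right) \left(-104\right) = \left(\frac{28393}{42613} + 3 i \sqrt{1171}\right) \left(-104\right) = - \frac{2952872}{42613} - 312 i \sqrt{1171}$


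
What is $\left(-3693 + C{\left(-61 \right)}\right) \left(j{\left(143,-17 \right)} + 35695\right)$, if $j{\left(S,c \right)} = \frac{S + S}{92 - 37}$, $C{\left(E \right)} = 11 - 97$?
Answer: $- \frac{674555279}{5} \approx -1.3491 \cdot 10^{8}$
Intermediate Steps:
$C{\left(E \right)} = -86$ ($C{\left(E \right)} = 11 - 97 = -86$)
$j{\left(S,c \right)} = \frac{2 S}{55}$
$\left(-3693 + C{\left(-61 \right)}\right) \left(j{\left(143,-17 \right)} + 35695\right) = \left(-3693 - 86\right) \left(\frac{2}{55} \cdot 143 + 35695\right) = - 3779 \left(\frac{26}{5} + 35695\right) = \left(-3779\right) \frac{178501}{5} = - \frac{674555279}{5}$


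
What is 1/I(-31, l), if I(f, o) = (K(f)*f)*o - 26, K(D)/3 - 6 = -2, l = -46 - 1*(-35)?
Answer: 1/4066 ≈ 0.00024594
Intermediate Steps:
l = -11 (l = -46 + 35 = -11)
K(D) = 12 (K(D) = 18 + 3*(-2) = 18 - 6 = 12)
I(f, o) = -26 + 12*f*o (I(f, o) = (12*f)*o - 26 = 12*f*o - 26 = -26 + 12*f*o)
1/I(-31, l) = 1/(-26 + 12*(-31)*(-11)) = 1/(-26 + 4092) = 1/4066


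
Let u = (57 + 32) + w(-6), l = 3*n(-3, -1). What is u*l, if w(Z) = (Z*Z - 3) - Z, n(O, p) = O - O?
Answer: 0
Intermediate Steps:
n(O, p) = 0
l = 0 (l = 3*0 = 0)
w(Z) = -3 + Z² - Z (w(Z) = (Z² - 3) - Z = (-3 + Z²) - Z = -3 + Z² - Z)
u = 128 (u = (57 + 32) + (-3 + (-6)² - 1*(-6)) = 89 + (-3 + 36 + 6) = 89 + 39 = 128)
u*l = 128*0 = 0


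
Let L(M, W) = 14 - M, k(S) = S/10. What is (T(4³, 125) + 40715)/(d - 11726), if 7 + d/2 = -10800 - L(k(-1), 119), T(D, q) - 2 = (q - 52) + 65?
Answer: -204275/166841 ≈ -1.2244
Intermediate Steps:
k(S) = S/10 (k(S) = S*(⅒) = S/10)
T(D, q) = 15 + q (T(D, q) = 2 + ((q - 52) + 65) = 2 + ((-52 + q) + 65) = 2 + (13 + q) = 15 + q)
d = -108211/5 (d = -14 + 2*(-10800 - (14 - (-1)/10)) = -14 + 2*(-10800 - (14 - 1*(-⅒))) = -14 + 2*(-10800 - (14 + ⅒)) = -14 + 2*(-10800 - 1*141/10) = -14 + 2*(-10800 - 141/10) = -14 + 2*(-108141/10) = -14 - 108141/5 = -108211/5 ≈ -21642.)
(T(4³, 125) + 40715)/(d - 11726) = ((15 + 125) + 40715)/(-108211/5 - 11726) = (140 + 40715)/(-166841/5) = 40855*(-5/166841) = -204275/166841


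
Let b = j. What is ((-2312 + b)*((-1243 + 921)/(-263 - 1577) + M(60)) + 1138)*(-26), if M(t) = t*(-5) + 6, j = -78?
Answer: -36575747/2 ≈ -1.8288e+7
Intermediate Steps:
b = -78
M(t) = 6 - 5*t (M(t) = -5*t + 6 = 6 - 5*t)
((-2312 + b)*((-1243 + 921)/(-263 - 1577) + M(60)) + 1138)*(-26) = ((-2312 - 78)*((-1243 + 921)/(-263 - 1577) + (6 - 5*60)) + 1138)*(-26) = (-2390*(-322/(-1840) + (6 - 300)) + 1138)*(-26) = (-2390*(-322*(-1/1840) - 294) + 1138)*(-26) = (-2390*(7/40 - 294) + 1138)*(-26) = (-2390*(-11753/40) + 1138)*(-26) = (2808967/4 + 1138)*(-26) = (2813519/4)*(-26) = -36575747/2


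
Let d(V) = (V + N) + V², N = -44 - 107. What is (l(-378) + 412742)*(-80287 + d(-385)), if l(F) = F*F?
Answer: 37450303652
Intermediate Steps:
N = -151
l(F) = F²
d(V) = -151 + V + V² (d(V) = (V - 151) + V² = (-151 + V) + V² = -151 + V + V²)
(l(-378) + 412742)*(-80287 + d(-385)) = ((-378)² + 412742)*(-80287 + (-151 - 385 + (-385)²)) = (142884 + 412742)*(-80287 + (-151 - 385 + 148225)) = 555626*(-80287 + 147689) = 555626*67402 = 37450303652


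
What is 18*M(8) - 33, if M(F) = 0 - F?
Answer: -177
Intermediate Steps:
M(F) = -F
18*M(8) - 33 = 18*(-1*8) - 33 = 18*(-8) - 33 = -144 - 33 = -177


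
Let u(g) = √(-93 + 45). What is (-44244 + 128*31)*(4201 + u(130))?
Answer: -169199476 - 161104*I*√3 ≈ -1.692e+8 - 2.7904e+5*I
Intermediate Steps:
u(g) = 4*I*√3 (u(g) = √(-48) = 4*I*√3)
(-44244 + 128*31)*(4201 + u(130)) = (-44244 + 128*31)*(4201 + 4*I*√3) = (-44244 + 3968)*(4201 + 4*I*√3) = -40276*(4201 + 4*I*√3) = -169199476 - 161104*I*√3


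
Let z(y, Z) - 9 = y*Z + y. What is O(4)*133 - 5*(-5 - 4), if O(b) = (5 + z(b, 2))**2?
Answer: 89953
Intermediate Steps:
z(y, Z) = 9 + y + Z*y (z(y, Z) = 9 + (y*Z + y) = 9 + (Z*y + y) = 9 + (y + Z*y) = 9 + y + Z*y)
O(b) = (14 + 3*b)**2 (O(b) = (5 + (9 + b + 2*b))**2 = (5 + (9 + 3*b))**2 = (14 + 3*b)**2)
O(4)*133 - 5*(-5 - 4) = (14 + 3*4)**2*133 - 5*(-5 - 4) = (14 + 12)**2*133 - 5*(-9) = 26**2*133 + 45 = 676*133 + 45 = 89908 + 45 = 89953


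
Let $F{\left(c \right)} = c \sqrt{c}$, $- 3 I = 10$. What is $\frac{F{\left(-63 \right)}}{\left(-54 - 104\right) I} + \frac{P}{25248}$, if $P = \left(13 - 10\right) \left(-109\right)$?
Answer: $- \frac{109}{8416} - \frac{567 i \sqrt{7}}{1580} \approx -0.012952 - 0.94946 i$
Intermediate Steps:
$I = - \frac{10}{3}$ ($I = \left(- \frac{1}{3}\right) 10 = - \frac{10}{3} \approx -3.3333$)
$F{\left(c \right)} = c^{\frac{3}{2}}$
$P = -327$ ($P = 3 \left(-109\right) = -327$)
$\frac{F{\left(-63 \right)}}{\left(-54 - 104\right) I} + \frac{P}{25248} = \frac{\left(-63\right)^{\frac{3}{2}}}{\left(-54 - 104\right) \left(- \frac{10}{3}\right)} - \frac{327}{25248} = \frac{\left(-189\right) i \sqrt{7}}{\left(-158\right) \left(- \frac{10}{3}\right)} - \frac{109}{8416} = \frac{\left(-189\right) i \sqrt{7}}{\frac{1580}{3}} - \frac{109}{8416} = - 189 i \sqrt{7} \cdot \frac{3}{1580} - \frac{109}{8416} = - \frac{567 i \sqrt{7}}{1580} - \frac{109}{8416} = - \frac{109}{8416} - \frac{567 i \sqrt{7}}{1580}$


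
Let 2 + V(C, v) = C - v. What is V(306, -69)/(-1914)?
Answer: -373/1914 ≈ -0.19488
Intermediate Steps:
V(C, v) = -2 + C - v (V(C, v) = -2 + (C - v) = -2 + C - v)
V(306, -69)/(-1914) = (-2 + 306 - 1*(-69))/(-1914) = (-2 + 306 + 69)*(-1/1914) = 373*(-1/1914) = -373/1914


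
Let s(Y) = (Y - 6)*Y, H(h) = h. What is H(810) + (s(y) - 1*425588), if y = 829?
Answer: 257489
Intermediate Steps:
s(Y) = Y*(-6 + Y) (s(Y) = (-6 + Y)*Y = Y*(-6 + Y))
H(810) + (s(y) - 1*425588) = 810 + (829*(-6 + 829) - 1*425588) = 810 + (829*823 - 425588) = 810 + (682267 - 425588) = 810 + 256679 = 257489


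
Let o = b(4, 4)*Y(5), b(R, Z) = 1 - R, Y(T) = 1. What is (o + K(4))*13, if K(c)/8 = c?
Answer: 377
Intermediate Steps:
o = -3 (o = (1 - 1*4)*1 = (1 - 4)*1 = -3*1 = -3)
K(c) = 8*c
(o + K(4))*13 = (-3 + 8*4)*13 = (-3 + 32)*13 = 29*13 = 377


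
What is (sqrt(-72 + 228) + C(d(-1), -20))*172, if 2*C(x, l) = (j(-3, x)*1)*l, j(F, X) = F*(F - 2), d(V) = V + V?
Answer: -25800 + 344*sqrt(39) ≈ -23652.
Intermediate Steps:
d(V) = 2*V
j(F, X) = F*(-2 + F)
C(x, l) = 15*l/2 (C(x, l) = ((-3*(-2 - 3)*1)*l)/2 = ((-3*(-5)*1)*l)/2 = ((15*1)*l)/2 = (15*l)/2 = 15*l/2)
(sqrt(-72 + 228) + C(d(-1), -20))*172 = (sqrt(-72 + 228) + (15/2)*(-20))*172 = (sqrt(156) - 150)*172 = (2*sqrt(39) - 150)*172 = (-150 + 2*sqrt(39))*172 = -25800 + 344*sqrt(39)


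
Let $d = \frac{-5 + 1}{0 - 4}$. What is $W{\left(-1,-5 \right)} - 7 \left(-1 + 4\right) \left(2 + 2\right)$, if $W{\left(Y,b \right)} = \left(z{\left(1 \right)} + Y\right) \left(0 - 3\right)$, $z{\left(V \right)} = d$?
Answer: $-84$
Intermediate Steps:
$d = 1$ ($d = - \frac{4}{-4} = \left(-4\right) \left(- \frac{1}{4}\right) = 1$)
$z{\left(V \right)} = 1$
$W{\left(Y,b \right)} = -3 - 3 Y$ ($W{\left(Y,b \right)} = \left(1 + Y\right) \left(0 - 3\right) = \left(1 + Y\right) \left(-3\right) = -3 - 3 Y$)
$W{\left(-1,-5 \right)} - 7 \left(-1 + 4\right) \left(2 + 2\right) = \left(-3 - -3\right) - 7 \left(-1 + 4\right) \left(2 + 2\right) = \left(-3 + 3\right) - 7 \cdot 3 \cdot 4 = 0 - 84 = -84$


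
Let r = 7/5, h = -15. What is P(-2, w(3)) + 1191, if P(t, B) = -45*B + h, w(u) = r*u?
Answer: 987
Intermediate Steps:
r = 7/5 (r = 7*(1/5) = 7/5 ≈ 1.4000)
w(u) = 7*u/5
P(t, B) = -15 - 45*B (P(t, B) = -45*B - 15 = -15 - 45*B)
P(-2, w(3)) + 1191 = (-15 - 63*3) + 1191 = (-15 - 45*21/5) + 1191 = (-15 - 189) + 1191 = -204 + 1191 = 987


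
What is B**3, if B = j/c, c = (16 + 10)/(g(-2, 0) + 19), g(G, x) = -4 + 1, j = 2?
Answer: 4096/2197 ≈ 1.8644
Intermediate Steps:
g(G, x) = -3
c = 13/8 (c = (16 + 10)/(-3 + 19) = 26/16 = 26*(1/16) = 13/8 ≈ 1.6250)
B = 16/13 (B = 2/(13/8) = 2*(8/13) = 16/13 ≈ 1.2308)
B**3 = (16/13)**3 = 4096/2197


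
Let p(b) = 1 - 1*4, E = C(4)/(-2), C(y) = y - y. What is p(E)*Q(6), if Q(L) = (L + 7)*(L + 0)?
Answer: -234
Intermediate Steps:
C(y) = 0
Q(L) = L*(7 + L) (Q(L) = (7 + L)*L = L*(7 + L))
E = 0 (E = 0/(-2) = 0*(-½) = 0)
p(b) = -3 (p(b) = 1 - 4 = -3)
p(E)*Q(6) = -18*(7 + 6) = -18*13 = -3*78 = -234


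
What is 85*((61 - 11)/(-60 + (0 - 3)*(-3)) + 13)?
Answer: 3065/3 ≈ 1021.7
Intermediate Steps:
85*((61 - 11)/(-60 + (0 - 3)*(-3)) + 13) = 85*(50/(-60 - 3*(-3)) + 13) = 85*(50/(-60 + 9) + 13) = 85*(50/(-51) + 13) = 85*(50*(-1/51) + 13) = 85*(-50/51 + 13) = 85*(613/51) = 3065/3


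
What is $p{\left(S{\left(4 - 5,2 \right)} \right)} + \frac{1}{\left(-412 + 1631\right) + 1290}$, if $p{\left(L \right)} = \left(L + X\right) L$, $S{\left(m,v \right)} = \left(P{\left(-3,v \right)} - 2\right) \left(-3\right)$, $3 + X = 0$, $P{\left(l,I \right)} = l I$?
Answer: $\frac{1264537}{2509} \approx 504.0$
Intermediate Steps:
$P{\left(l,I \right)} = I l$
$X = -3$ ($X = -3 + 0 = -3$)
$S{\left(m,v \right)} = 6 + 9 v$ ($S{\left(m,v \right)} = \left(v \left(-3\right) - 2\right) \left(-3\right) = \left(- 3 v - 2\right) \left(-3\right) = \left(-2 - 3 v\right) \left(-3\right) = 6 + 9 v$)
$p{\left(L \right)} = L \left(-3 + L\right)$ ($p{\left(L \right)} = \left(L - 3\right) L = \left(-3 + L\right) L = L \left(-3 + L\right)$)
$p{\left(S{\left(4 - 5,2 \right)} \right)} + \frac{1}{\left(-412 + 1631\right) + 1290} = \left(6 + 9 \cdot 2\right) \left(-3 + \left(6 + 9 \cdot 2\right)\right) + \frac{1}{\left(-412 + 1631\right) + 1290} = \left(6 + 18\right) \left(-3 + \left(6 + 18\right)\right) + \frac{1}{1219 + 1290} = 24 \left(-3 + 24\right) + \frac{1}{2509} = 24 \cdot 21 + \frac{1}{2509} = 504 + \frac{1}{2509} = \frac{1264537}{2509}$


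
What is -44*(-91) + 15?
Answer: 4019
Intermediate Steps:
-44*(-91) + 15 = 4004 + 15 = 4019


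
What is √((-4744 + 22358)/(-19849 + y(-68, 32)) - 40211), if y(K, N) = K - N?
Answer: I*√16002825530497/19949 ≈ 200.53*I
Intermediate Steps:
√((-4744 + 22358)/(-19849 + y(-68, 32)) - 40211) = √((-4744 + 22358)/(-19849 + (-68 - 1*32)) - 40211) = √(17614/(-19849 + (-68 - 32)) - 40211) = √(17614/(-19849 - 100) - 40211) = √(17614/(-19949) - 40211) = √(17614*(-1/19949) - 40211) = √(-17614/19949 - 40211) = √(-802186853/19949) = I*√16002825530497/19949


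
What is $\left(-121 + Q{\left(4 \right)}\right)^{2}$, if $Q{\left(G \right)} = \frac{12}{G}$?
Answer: $13924$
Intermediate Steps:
$\left(-121 + Q{\left(4 \right)}\right)^{2} = \left(-121 + \frac{12}{4}\right)^{2} = \left(-121 + 12 \cdot \frac{1}{4}\right)^{2} = \left(-121 + 3\right)^{2} = \left(-118\right)^{2} = 13924$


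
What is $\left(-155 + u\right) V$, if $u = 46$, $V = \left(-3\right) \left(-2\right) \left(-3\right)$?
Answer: $1962$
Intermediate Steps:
$V = -18$ ($V = 6 \left(-3\right) = -18$)
$\left(-155 + u\right) V = \left(-155 + 46\right) \left(-18\right) = \left(-109\right) \left(-18\right) = 1962$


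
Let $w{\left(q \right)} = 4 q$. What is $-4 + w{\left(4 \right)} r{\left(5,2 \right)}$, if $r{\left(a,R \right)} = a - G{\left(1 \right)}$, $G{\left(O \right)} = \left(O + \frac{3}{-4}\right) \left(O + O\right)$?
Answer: $68$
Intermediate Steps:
$G{\left(O \right)} = 2 O \left(- \frac{3}{4} + O\right)$ ($G{\left(O \right)} = \left(O + 3 \left(- \frac{1}{4}\right)\right) 2 O = \left(O - \frac{3}{4}\right) 2 O = \left(- \frac{3}{4} + O\right) 2 O = 2 O \left(- \frac{3}{4} + O\right)$)
$r{\left(a,R \right)} = - \frac{1}{2} + a$ ($r{\left(a,R \right)} = a - \frac{1}{2} \cdot 1 \left(-3 + 4 \cdot 1\right) = a - \frac{1}{2} \cdot 1 \left(-3 + 4\right) = a - \frac{1}{2} \cdot 1 \cdot 1 = a - \frac{1}{2} = - \frac{1}{2} + a$)
$-4 + w{\left(4 \right)} r{\left(5,2 \right)} = -4 + 4 \cdot 4 \left(- \frac{1}{2} + 5\right) = -4 + 16 \cdot \frac{9}{2} = -4 + 72 = 68$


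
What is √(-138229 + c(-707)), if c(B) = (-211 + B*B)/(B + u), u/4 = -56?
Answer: I*√2454625903/133 ≈ 372.51*I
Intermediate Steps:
u = -224 (u = 4*(-56) = -224)
c(B) = (-211 + B²)/(-224 + B) (c(B) = (-211 + B*B)/(B - 224) = (-211 + B²)/(-224 + B))
√(-138229 + c(-707)) = √(-138229 + (-211 + (-707)²)/(-224 - 707)) = √(-138229 + (-211 + 499849)/(-931)) = √(-138229 - 1/931*499638) = √(-138229 - 499638/931) = √(-129190837/931) = I*√2454625903/133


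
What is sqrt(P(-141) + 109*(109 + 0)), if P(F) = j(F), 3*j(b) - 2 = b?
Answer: 4*sqrt(6657)/3 ≈ 108.79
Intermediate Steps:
j(b) = 2/3 + b/3
P(F) = 2/3 + F/3
sqrt(P(-141) + 109*(109 + 0)) = sqrt((2/3 + (1/3)*(-141)) + 109*(109 + 0)) = sqrt((2/3 - 47) + 109*109) = sqrt(-139/3 + 11881) = sqrt(35504/3) = 4*sqrt(6657)/3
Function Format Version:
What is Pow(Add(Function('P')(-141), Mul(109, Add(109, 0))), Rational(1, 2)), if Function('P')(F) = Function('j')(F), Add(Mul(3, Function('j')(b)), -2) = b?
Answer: Mul(Rational(4, 3), Pow(6657, Rational(1, 2))) ≈ 108.79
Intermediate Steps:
Function('j')(b) = Add(Rational(2, 3), Mul(Rational(1, 3), b))
Function('P')(F) = Add(Rational(2, 3), Mul(Rational(1, 3), F))
Pow(Add(Function('P')(-141), Mul(109, Add(109, 0))), Rational(1, 2)) = Pow(Add(Add(Rational(2, 3), Mul(Rational(1, 3), -141)), Mul(109, Add(109, 0))), Rational(1, 2)) = Pow(Add(Add(Rational(2, 3), -47), Mul(109, 109)), Rational(1, 2)) = Pow(Add(Rational(-139, 3), 11881), Rational(1, 2)) = Pow(Rational(35504, 3), Rational(1, 2)) = Mul(Rational(4, 3), Pow(6657, Rational(1, 2)))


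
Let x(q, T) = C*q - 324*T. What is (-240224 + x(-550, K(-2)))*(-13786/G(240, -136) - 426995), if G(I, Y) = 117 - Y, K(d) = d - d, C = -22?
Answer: 24647320184604/253 ≈ 9.7420e+10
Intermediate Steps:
K(d) = 0
x(q, T) = -324*T - 22*q (x(q, T) = -22*q - 324*T = -324*T - 22*q)
(-240224 + x(-550, K(-2)))*(-13786/G(240, -136) - 426995) = (-240224 + (-324*0 - 22*(-550)))*(-13786/(117 - 1*(-136)) - 426995) = (-240224 + (0 + 12100))*(-13786/(117 + 136) - 426995) = (-240224 + 12100)*(-13786/253 - 426995) = -228124*(-13786*1/253 - 426995) = -228124*(-13786/253 - 426995) = -228124*(-108043521/253) = 24647320184604/253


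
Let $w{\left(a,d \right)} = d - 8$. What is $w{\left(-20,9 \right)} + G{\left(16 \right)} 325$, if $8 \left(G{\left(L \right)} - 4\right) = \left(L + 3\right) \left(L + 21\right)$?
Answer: $\frac{238883}{8} \approx 29860.0$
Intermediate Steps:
$G{\left(L \right)} = 4 + \frac{\left(3 + L\right) \left(21 + L\right)}{8}$ ($G{\left(L \right)} = 4 + \frac{\left(L + 3\right) \left(L + 21\right)}{8} = 4 + \frac{\left(3 + L\right) \left(21 + L\right)}{8}$)
$w{\left(a,d \right)} = -8 + d$ ($w{\left(a,d \right)} = d - 8 = -8 + d$)
$w{\left(-20,9 \right)} + G{\left(16 \right)} 325 = \left(-8 + 9\right) + \left(\frac{95}{8} + 3 \cdot 16 + \frac{16^{2}}{8}\right) 325 = 1 + \left(\frac{95}{8} + 48 + \frac{1}{8} \cdot 256\right) 325 = 1 + \left(\frac{95}{8} + 48 + 32\right) 325 = 1 + \frac{735}{8} \cdot 325 = 1 + \frac{238875}{8} = \frac{238883}{8}$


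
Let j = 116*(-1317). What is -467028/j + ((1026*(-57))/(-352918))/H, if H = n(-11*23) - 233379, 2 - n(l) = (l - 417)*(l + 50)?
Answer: 93955728811428/30734360056249 ≈ 3.0570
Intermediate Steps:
n(l) = 2 - (-417 + l)*(50 + l) (n(l) = 2 - (l - 417)*(l + 50) = 2 - (-417 + l)*(50 + l))
H = -369387 (H = (20852 - (-11*23)**2 + 367*(-11*23)) - 233379 = (20852 - 1*(-253)**2 + 367*(-253)) - 233379 = (20852 - 1*64009 - 92851) - 233379 = (20852 - 64009 - 92851) - 233379 = -136008 - 233379 = -369387)
j = -152772
-467028/j + ((1026*(-57))/(-352918))/H = -467028/(-152772) + ((1026*(-57))/(-352918))/(-369387) = -467028*(-1/152772) - 58482*(-1/352918)*(-1/369387) = 38919/12731 + (29241/176459)*(-1/369387) = 38919/12731 - 1083/2414135579 = 93955728811428/30734360056249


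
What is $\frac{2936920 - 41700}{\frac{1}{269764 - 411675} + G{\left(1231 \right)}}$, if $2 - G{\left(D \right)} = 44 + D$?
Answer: $- \frac{102715891355}{45163176} \approx -2274.3$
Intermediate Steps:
$G{\left(D \right)} = -42 - D$ ($G{\left(D \right)} = 2 - \left(44 + D\right) = -42 - D$)
$\frac{2936920 - 41700}{\frac{1}{269764 - 411675} + G{\left(1231 \right)}} = \frac{2936920 - 41700}{\frac{1}{269764 - 411675} - 1273} = \frac{2895220}{\frac{1}{269764 - 411675} - 1273} = \frac{2895220}{\frac{1}{-141911} - 1273} = \frac{2895220}{- \frac{1}{141911} - 1273} = \frac{2895220}{- \frac{180652704}{141911}} = 2895220 \left(- \frac{141911}{180652704}\right) = - \frac{102715891355}{45163176}$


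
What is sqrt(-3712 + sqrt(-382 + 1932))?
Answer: sqrt(-3712 + 5*sqrt(62)) ≈ 60.602*I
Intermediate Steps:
sqrt(-3712 + sqrt(-382 + 1932)) = sqrt(-3712 + sqrt(1550)) = sqrt(-3712 + 5*sqrt(62))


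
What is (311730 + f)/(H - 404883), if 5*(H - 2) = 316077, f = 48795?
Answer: -94875/89912 ≈ -1.0552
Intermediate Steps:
H = 316087/5 (H = 2 + (⅕)*316077 = 2 + 316077/5 = 316087/5 ≈ 63217.)
(311730 + f)/(H - 404883) = (311730 + 48795)/(316087/5 - 404883) = 360525/(-1708328/5) = 360525*(-5/1708328) = -94875/89912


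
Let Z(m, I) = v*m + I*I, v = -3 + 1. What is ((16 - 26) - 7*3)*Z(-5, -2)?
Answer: -434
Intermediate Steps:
v = -2
Z(m, I) = I² - 2*m (Z(m, I) = -2*m + I*I = -2*m + I² = I² - 2*m)
((16 - 26) - 7*3)*Z(-5, -2) = ((16 - 26) - 7*3)*((-2)² - 2*(-5)) = (-10 - 21)*(4 + 10) = -31*14 = -434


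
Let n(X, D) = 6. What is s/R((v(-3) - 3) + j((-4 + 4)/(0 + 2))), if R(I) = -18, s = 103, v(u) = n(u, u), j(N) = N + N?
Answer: -103/18 ≈ -5.7222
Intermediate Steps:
j(N) = 2*N
v(u) = 6
s/R((v(-3) - 3) + j((-4 + 4)/(0 + 2))) = 103/(-18) = -1/18*103 = -103/18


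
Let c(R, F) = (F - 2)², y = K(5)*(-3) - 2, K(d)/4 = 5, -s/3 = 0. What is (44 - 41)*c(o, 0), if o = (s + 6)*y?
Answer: 12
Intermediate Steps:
s = 0 (s = -3*0 = 0)
K(d) = 20 (K(d) = 4*5 = 20)
y = -62 (y = 20*(-3) - 2 = -60 - 2 = -62)
o = -372 (o = (0 + 6)*(-62) = 6*(-62) = -372)
c(R, F) = (-2 + F)²
(44 - 41)*c(o, 0) = (44 - 41)*(-2 + 0)² = 3*(-2)² = 3*4 = 12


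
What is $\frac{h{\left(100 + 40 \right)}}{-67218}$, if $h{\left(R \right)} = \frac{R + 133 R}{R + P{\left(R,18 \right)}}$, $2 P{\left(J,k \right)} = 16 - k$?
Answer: $- \frac{9380}{4671651} \approx -0.0020079$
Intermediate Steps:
$P{\left(J,k \right)} = 8 - \frac{k}{2}$ ($P{\left(J,k \right)} = \frac{16 - k}{2} = 8 - \frac{k}{2}$)
$h{\left(R \right)} = \frac{134 R}{-1 + R}$ ($h{\left(R \right)} = \frac{R + 133 R}{R + \left(8 - 9\right)} = \frac{134 R}{R + \left(8 - 9\right)} = \frac{134 R}{R - 1} = \frac{134 R}{-1 + R}$)
$\frac{h{\left(100 + 40 \right)}}{-67218} = \frac{134 \left(100 + 40\right) \frac{1}{-1 + \left(100 + 40\right)}}{-67218} = 134 \cdot 140 \frac{1}{-1 + 140} \left(- \frac{1}{67218}\right) = 134 \cdot 140 \cdot \frac{1}{139} \left(- \frac{1}{67218}\right) = \frac{18760}{139} \left(- \frac{1}{67218}\right) = - \frac{9380}{4671651}$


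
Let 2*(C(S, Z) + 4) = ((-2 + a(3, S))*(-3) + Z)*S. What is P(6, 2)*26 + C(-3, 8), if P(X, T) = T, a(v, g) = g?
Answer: 27/2 ≈ 13.500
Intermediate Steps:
C(S, Z) = -4 + S*(6 + Z - 3*S)/2 (C(S, Z) = -4 + (((-2 + S)*(-3) + Z)*S)/2 = -4 + (((6 - 3*S) + Z)*S)/2 = -4 + ((6 + Z - 3*S)*S)/2 = -4 + (S*(6 + Z - 3*S))/2 = -4 + S*(6 + Z - 3*S)/2)
P(6, 2)*26 + C(-3, 8) = 2*26 + (-4 + 3*(-3) - 3/2*(-3)**2 + (1/2)*(-3)*8) = 52 + (-4 - 9 - 3/2*9 - 12) = 52 + (-4 - 9 - 27/2 - 12) = 52 - 77/2 = 27/2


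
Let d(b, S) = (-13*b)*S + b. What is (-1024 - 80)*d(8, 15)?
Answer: 1713408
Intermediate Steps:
d(b, S) = b - 13*S*b (d(b, S) = -13*S*b + b = b - 13*S*b)
(-1024 - 80)*d(8, 15) = (-1024 - 80)*(8*(1 - 13*15)) = -8832*(1 - 195) = -8832*(-194) = -1104*(-1552) = 1713408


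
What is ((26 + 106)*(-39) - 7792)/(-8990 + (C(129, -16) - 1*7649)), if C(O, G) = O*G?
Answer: 12940/18703 ≈ 0.69187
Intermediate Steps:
C(O, G) = G*O
((26 + 106)*(-39) - 7792)/(-8990 + (C(129, -16) - 1*7649)) = ((26 + 106)*(-39) - 7792)/(-8990 + (-16*129 - 1*7649)) = (132*(-39) - 7792)/(-8990 + (-2064 - 7649)) = (-5148 - 7792)/(-8990 - 9713) = -12940/(-18703) = -12940*(-1/18703) = 12940/18703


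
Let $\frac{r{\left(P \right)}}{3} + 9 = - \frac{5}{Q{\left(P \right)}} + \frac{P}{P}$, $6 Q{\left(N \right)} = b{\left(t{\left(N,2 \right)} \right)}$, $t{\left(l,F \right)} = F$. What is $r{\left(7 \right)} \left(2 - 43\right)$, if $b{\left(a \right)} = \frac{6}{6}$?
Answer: $4674$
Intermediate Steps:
$b{\left(a \right)} = 1$ ($b{\left(a \right)} = 6 \cdot \frac{1}{6} = 1$)
$Q{\left(N \right)} = \frac{1}{6}$ ($Q{\left(N \right)} = \frac{1}{6} \cdot 1 = \frac{1}{6}$)
$r{\left(P \right)} = -114$ ($r{\left(P \right)} = -27 + 3 \left(- 5 \frac{1}{\frac{1}{6}} + \frac{P}{P}\right) = -27 + 3 \left(\left(-5\right) 6 + 1\right) = -27 + 3 \left(-30 + 1\right) = -27 + 3 \left(-29\right) = -27 - 87 = -114$)
$r{\left(7 \right)} \left(2 - 43\right) = - 114 \left(2 - 43\right) = \left(-114\right) \left(-41\right) = 4674$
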